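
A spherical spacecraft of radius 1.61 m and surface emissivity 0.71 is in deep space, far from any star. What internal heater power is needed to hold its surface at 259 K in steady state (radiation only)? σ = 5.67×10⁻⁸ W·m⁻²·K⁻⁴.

P ≈ 5900 W

P = εσ·4πr²·T⁴.
4πr² = 32.57 m²; T⁴ = 4.500×10⁹ K⁴.
P = 0.71·5.67×10⁻⁸·32.57·4.500×10⁹.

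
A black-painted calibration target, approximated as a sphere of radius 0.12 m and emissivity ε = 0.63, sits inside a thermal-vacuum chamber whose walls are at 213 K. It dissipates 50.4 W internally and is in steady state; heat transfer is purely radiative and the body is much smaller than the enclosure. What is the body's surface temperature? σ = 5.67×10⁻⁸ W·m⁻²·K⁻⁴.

T ≈ 315 K

For a small grey body in a large enclosure, net radiated power = εσA(T⁴ − T_w⁴).
Steady state: P = εσA(T⁴ − T_w⁴) with A = 4πr² = 0.1810 m².
T⁴ = P/(εσA) + T_w⁴ = 50.4/(0.63·5.67×10⁻⁸·0.1810) + (213)⁴
    = 7.797×10⁹ + 2.058×10⁹ = 9.855×10⁹ K⁴.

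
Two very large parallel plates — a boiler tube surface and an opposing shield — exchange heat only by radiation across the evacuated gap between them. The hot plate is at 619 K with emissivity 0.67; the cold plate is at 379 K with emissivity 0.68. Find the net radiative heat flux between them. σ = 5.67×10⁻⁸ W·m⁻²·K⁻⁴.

q ≈ 3640 W/m²

For two infinite grey parallel plates, q = σ(T₁⁴ − T₂⁴)/(1/ε₁ + 1/ε₂ − 1).
T₁⁴ − T₂⁴ = 1.468×10¹¹ − 2.063×10¹⁰ = 1.262×10¹¹ K⁴.
1/ε₁ + 1/ε₂ − 1 = 1.493 + 1.471 − 1 = 1.963.
q = 5.67×10⁻⁸ × 1.262×10¹¹ / 1.963.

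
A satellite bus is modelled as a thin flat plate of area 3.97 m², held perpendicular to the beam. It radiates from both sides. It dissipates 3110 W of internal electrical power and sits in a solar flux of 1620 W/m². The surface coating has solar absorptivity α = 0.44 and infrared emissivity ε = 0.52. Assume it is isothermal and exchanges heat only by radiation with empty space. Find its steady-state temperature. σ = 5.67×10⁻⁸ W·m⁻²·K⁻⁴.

At steady state, absorbed solar power + internal power = radiated power.
Absorbed: α·S·A_cross = 0.44·1620·3.970 = 2830 W (cross-section A).
Total input = 2830 + 3110 = 5940 W.
Radiated: εσ·A_surf·T⁴ with A_surf = 2A = 7.940 m².
T⁴ = 5940/(0.52·5.67×10⁻⁸·7.940) = 2.537×10¹⁰ K⁴.

T ≈ 399 K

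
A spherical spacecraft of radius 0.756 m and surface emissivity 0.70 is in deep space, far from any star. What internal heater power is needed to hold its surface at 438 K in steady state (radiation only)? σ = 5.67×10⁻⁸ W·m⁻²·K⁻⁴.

P = εσ·4πr²·T⁴.
4πr² = 7.182 m²; T⁴ = 3.680×10¹⁰ K⁴.
P = 0.70·5.67×10⁻⁸·7.182·3.680×10¹⁰.

P ≈ 10500 W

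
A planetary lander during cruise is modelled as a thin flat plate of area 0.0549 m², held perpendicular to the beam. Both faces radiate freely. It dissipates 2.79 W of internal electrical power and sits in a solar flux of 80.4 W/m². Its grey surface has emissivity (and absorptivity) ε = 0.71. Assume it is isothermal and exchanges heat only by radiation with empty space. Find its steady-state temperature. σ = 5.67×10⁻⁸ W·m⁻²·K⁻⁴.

T ≈ 191 K

At steady state, absorbed solar power + internal power = radiated power.
Absorbed: α·S·A_cross = 0.71·80.4·0.05490 = 3.134 W (cross-section A).
Total input = 3.134 + 2.79 = 5.924 W.
Radiated: εσ·A_surf·T⁴ with A_surf = 2A = 0.1098 m².
T⁴ = 5.924/(0.71·5.67×10⁻⁸·0.1098) = 1.340×10⁹ K⁴.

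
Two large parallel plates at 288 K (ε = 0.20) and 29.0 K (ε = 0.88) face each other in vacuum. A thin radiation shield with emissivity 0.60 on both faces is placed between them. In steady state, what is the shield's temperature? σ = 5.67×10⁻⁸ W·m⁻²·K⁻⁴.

T_s ≈ 202 K

In steady state the net flux on the hot side equals that on the cold side.
σ(T₁⁴−T_s⁴)/D₁ = σ(T_s⁴−T₂⁴)/D₂, with D₁ = 1/ε₁+1/ε_s−1 = 5.667, D₂ = 1/ε_s+1/ε₂−1 = 1.803.
Solve for T_s⁴: T_s⁴ = (D₂·T₁⁴ + D₁·T₂⁴)/(D₁+D₂) = 1.661×10⁹ K⁴.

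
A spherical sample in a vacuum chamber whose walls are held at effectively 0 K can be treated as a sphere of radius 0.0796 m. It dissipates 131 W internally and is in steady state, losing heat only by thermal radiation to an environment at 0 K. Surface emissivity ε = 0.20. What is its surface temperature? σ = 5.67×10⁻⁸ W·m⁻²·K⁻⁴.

T ≈ 617 K

Steady state: internal power = radiated power, P = εσA T⁴.
Radiating area A = 4πr² = 0.07962 m².
T⁴ = P/(εσA) = 131/(0.20·5.67×10⁻⁸·0.07962) = 1.451×10¹¹ K⁴.
T = (1.451×10¹¹)^(1/4).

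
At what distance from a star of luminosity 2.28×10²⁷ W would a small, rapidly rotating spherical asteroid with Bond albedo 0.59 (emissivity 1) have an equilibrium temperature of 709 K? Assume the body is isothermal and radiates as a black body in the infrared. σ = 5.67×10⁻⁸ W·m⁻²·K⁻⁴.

For an isothermal black-emitting sphere, (1−a)S·πr² = σ·4πr²·T⁴ ⇒ S = 4σT⁴/(1−a).
S = 4·5.67×10⁻⁸·(709)⁴/0.410 = 1.398×10⁵ W/m².
Flux falls as S = L/(4πd²), so d = √(L/(4πS)) = √(2.28×10²⁷/(4π·1.398×10⁵)).

d ≈ 3.60×10¹⁰ m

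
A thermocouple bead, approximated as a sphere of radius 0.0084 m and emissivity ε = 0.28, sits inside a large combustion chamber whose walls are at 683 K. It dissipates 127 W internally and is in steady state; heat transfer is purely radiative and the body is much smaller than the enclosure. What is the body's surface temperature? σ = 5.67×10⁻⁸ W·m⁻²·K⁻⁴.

For a small grey body in a large enclosure, net radiated power = εσA(T⁴ − T_w⁴).
Steady state: P = εσA(T⁴ − T_w⁴) with A = 4πr² = 8.867×10⁻⁴ m².
T⁴ = P/(εσA) + T_w⁴ = 127/(0.28·5.67×10⁻⁸·8.867×10⁻⁴) + (683)⁴
    = 9.022×10¹² + 2.176×10¹¹ = 9.239×10¹² K⁴.

T ≈ 1740 K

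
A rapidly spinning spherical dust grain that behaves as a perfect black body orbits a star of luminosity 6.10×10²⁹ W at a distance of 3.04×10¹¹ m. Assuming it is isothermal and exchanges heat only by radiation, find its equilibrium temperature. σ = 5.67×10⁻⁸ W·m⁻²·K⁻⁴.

First find the stellar flux at distance d: S = L/(4πd²) = 6.10×10²⁹/(4π·(3.04×10¹¹)²) = 5.253×10⁵ W/m².
For an isothermal sphere, absorbed (1−a)S·πr² = emitted σ·4πr²·T⁴, so T⁴ = (1−a)S/(4σ).
T⁴ = 1.00·5.253×10⁵/(4·5.67×10⁻⁸) = 2.316×10¹² K⁴.

T ≈ 1230 K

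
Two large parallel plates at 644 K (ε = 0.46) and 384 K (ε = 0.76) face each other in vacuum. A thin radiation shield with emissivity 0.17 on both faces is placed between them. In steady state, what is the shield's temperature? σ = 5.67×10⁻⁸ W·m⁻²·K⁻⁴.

T_s ≈ 551 K

In steady state the net flux on the hot side equals that on the cold side.
σ(T₁⁴−T_s⁴)/D₁ = σ(T_s⁴−T₂⁴)/D₂, with D₁ = 1/ε₁+1/ε_s−1 = 7.056, D₂ = 1/ε_s+1/ε₂−1 = 6.198.
Solve for T_s⁴: T_s⁴ = (D₂·T₁⁴ + D₁·T₂⁴)/(D₁+D₂) = 9.201×10¹⁰ K⁴.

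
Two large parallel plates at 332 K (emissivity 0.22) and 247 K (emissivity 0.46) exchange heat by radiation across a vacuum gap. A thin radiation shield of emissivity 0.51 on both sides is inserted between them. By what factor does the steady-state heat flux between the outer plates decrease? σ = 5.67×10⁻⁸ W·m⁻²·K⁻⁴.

factor ≈ 1.51

Without shield: q₀ = σΔ(T⁴)/(1/ε₁+1/ε₂−1) with denominator 5.719.
With shield the two gaps are in series; the resistances add: (1/ε₁+1/ε_s−1)+(1/ε_s+1/ε₂−1) = 5.506+3.135 = 8.641.
Heat-flux ratio q₀/q = 8.641/5.719.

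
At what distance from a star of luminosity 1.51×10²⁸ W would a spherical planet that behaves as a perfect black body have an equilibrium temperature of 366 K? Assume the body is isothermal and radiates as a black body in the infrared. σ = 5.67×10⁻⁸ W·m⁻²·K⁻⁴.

For an isothermal black-emitting sphere, (1−a)S·πr² = σ·4πr²·T⁴ ⇒ S = 4σT⁴/(1−a).
S = 4·5.67×10⁻⁸·(366)⁴/1.00 = 4070 W/m².
Flux falls as S = L/(4πd²), so d = √(L/(4πS)) = √(1.51×10²⁸/(4π·4070)).

d ≈ 5.43×10¹¹ m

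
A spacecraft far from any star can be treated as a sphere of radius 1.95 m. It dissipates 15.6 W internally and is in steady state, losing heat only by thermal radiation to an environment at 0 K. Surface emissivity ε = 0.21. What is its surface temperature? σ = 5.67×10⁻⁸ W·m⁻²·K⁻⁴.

Steady state: internal power = radiated power, P = εσA T⁴.
Radiating area A = 4πr² = 47.78 m².
T⁴ = P/(εσA) = 15.6/(0.21·5.67×10⁻⁸·47.78) = 2.742×10⁷ K⁴.
T = (2.742×10⁷)^(1/4).

T ≈ 72.4 K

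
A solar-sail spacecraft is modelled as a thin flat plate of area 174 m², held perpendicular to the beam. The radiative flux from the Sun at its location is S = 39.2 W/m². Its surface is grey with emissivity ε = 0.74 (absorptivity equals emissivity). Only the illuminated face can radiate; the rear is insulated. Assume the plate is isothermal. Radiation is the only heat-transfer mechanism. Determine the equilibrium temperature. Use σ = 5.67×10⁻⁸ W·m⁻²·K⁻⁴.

At equilibrium, absorbed power = emitted power.
Absorbing cross-section = A = 174.0 m²; emitting surface = A = 174.0 m² (ratio 1).
εS·A_cross = εσ·A_surf·T⁴  ⇒  T⁴ = S/(1σ)   (ε cancels).
T⁴ = 39.2/(1·5.67×10⁻⁸) = 6.914×10⁸ K⁴.
T = (6.914×10⁸)^(1/4).

T ≈ 162 K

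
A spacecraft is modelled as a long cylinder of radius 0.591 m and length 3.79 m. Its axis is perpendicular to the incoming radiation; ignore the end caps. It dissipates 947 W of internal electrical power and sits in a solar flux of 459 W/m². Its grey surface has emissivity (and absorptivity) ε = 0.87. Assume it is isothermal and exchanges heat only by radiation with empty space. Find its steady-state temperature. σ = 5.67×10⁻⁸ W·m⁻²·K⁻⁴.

At steady state, absorbed solar power + internal power = radiated power.
Absorbed: α·S·A_cross = 0.87·459·4.480 = 1789 W (cross-section 2rL).
Total input = 1789 + 947 = 2736 W.
Radiated: εσ·A_surf·T⁴ with A_surf = 2πrL = 14.07 m².
T⁴ = 2736/(0.87·5.67×10⁻⁸·14.07) = 3.941×10⁹ K⁴.

T ≈ 251 K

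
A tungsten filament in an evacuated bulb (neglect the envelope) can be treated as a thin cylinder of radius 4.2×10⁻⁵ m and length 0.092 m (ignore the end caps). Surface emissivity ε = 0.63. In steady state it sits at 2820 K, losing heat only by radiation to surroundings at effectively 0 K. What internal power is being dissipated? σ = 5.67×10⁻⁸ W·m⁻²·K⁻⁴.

Steady state: P = εσA T⁴.
A = 2πrL = 2.428×10⁻⁵ m²; T⁴ = (2820)⁴ = 6.324×10¹³ K⁴.
P = 0.63 × 5.67×10⁻⁸ × 2.428×10⁻⁵ × 6.324×10¹³.

P ≈ 54.8 W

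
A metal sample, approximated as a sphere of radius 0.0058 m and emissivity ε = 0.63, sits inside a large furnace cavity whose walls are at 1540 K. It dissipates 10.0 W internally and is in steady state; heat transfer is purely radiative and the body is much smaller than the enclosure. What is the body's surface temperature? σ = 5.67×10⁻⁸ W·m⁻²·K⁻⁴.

T ≈ 1580 K

For a small grey body in a large enclosure, net radiated power = εσA(T⁴ − T_w⁴).
Steady state: P = εσA(T⁴ − T_w⁴) with A = 4πr² = 4.227×10⁻⁴ m².
T⁴ = P/(εσA) + T_w⁴ = 10.0/(0.63·5.67×10⁻⁸·4.227×10⁻⁴) + (1540)⁴
    = 6.622×10¹¹ + 5.624×10¹² = 6.287×10¹² K⁴.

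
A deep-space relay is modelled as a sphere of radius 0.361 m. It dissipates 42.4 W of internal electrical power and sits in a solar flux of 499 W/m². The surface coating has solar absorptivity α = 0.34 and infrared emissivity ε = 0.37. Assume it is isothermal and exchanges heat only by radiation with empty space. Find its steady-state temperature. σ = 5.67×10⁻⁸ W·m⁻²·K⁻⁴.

At steady state, absorbed solar power + internal power = radiated power.
Absorbed: α·S·A_cross = 0.34·499·0.4094 = 69.46 W (cross-section πr²).
Total input = 69.46 + 42.4 = 111.9 W.
Radiated: εσ·A_surf·T⁴ with A_surf = 4πr² = 1.638 m².
T⁴ = 111.9/(0.37·5.67×10⁻⁸·1.638) = 3.256×10⁹ K⁴.

T ≈ 239 K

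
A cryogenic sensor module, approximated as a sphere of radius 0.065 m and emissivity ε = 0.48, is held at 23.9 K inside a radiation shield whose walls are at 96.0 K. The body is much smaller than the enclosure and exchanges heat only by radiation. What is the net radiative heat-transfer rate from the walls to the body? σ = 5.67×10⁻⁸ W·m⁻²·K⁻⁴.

For a small grey body in a large enclosure: P_net = εσA(T_body⁴ − T_wall⁴).
A = 4πr² = 0.05309 m²; T_body⁴ − T_wall⁴ = 3.263×10⁵ − 8.493×10⁷ = -8.461×10⁷ K⁴.
|P_net| = 0.48·5.67×10⁻⁸·0.05309·8.461×10⁷.

P_net ≈ 0.122 W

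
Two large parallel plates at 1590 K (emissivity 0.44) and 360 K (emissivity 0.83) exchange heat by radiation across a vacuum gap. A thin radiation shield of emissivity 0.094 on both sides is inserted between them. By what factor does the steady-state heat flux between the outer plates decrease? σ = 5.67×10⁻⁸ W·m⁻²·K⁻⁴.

Without shield: q₀ = σΔ(T⁴)/(1/ε₁+1/ε₂−1) with denominator 2.478.
With shield the two gaps are in series; the resistances add: (1/ε₁+1/ε_s−1)+(1/ε_s+1/ε₂−1) = 11.91+10.84 = 22.75.
Heat-flux ratio q₀/q = 22.75/2.478.

factor ≈ 9.18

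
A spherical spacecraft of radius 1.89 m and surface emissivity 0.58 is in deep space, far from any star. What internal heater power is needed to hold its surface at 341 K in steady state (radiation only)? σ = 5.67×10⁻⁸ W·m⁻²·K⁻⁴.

P = εσ·4πr²·T⁴.
4πr² = 44.89 m²; T⁴ = 1.352×10¹⁰ K⁴.
P = 0.58·5.67×10⁻⁸·44.89·1.352×10¹⁰.

P ≈ 20000 W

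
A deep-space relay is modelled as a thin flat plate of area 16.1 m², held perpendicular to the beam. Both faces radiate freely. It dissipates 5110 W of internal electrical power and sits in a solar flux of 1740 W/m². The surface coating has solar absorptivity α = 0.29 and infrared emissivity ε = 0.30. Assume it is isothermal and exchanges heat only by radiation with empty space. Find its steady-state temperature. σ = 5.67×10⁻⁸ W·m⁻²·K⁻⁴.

T ≈ 394 K

At steady state, absorbed solar power + internal power = radiated power.
Absorbed: α·S·A_cross = 0.29·1740·16.10 = 8124 W (cross-section A).
Total input = 8124 + 5110 = 13230 W.
Radiated: εσ·A_surf·T⁴ with A_surf = 2A = 32.20 m².
T⁴ = 13230/(0.30·5.67×10⁻⁸·32.20) = 2.416×10¹⁰ K⁴.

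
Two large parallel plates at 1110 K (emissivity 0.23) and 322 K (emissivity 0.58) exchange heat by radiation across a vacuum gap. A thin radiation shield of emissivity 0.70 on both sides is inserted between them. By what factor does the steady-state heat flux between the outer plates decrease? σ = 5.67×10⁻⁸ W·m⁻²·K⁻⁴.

factor ≈ 1.37

Without shield: q₀ = σΔ(T⁴)/(1/ε₁+1/ε₂−1) with denominator 5.072.
With shield the two gaps are in series; the resistances add: (1/ε₁+1/ε_s−1)+(1/ε_s+1/ε₂−1) = 4.776+2.153 = 6.929.
Heat-flux ratio q₀/q = 6.929/5.072.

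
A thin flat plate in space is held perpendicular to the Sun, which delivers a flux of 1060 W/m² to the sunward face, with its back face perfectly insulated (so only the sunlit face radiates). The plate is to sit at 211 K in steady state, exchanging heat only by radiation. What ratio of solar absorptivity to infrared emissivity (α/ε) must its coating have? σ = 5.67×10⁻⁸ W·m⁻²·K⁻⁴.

Balance: αS·A = εσ·1A·T⁴ ⇒ α/ε = σT⁴/S.
α/ε = 5.67×10⁻⁸·(211)⁴/1060 = 5.67×10⁻⁸·1.982×10⁹/1060.

α/ε ≈ 0.106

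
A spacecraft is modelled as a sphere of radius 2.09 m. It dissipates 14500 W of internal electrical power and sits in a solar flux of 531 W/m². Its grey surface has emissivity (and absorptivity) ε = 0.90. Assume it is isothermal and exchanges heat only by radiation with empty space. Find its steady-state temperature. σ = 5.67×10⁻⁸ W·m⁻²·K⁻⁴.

T ≈ 294 K

At steady state, absorbed solar power + internal power = radiated power.
Absorbed: α·S·A_cross = 0.90·531·13.72 = 6558 W (cross-section πr²).
Total input = 6558 + 14500 = 21060 W.
Radiated: εσ·A_surf·T⁴ with A_surf = 4πr² = 54.89 m².
T⁴ = 21060/(0.90·5.67×10⁻⁸·54.89) = 7.518×10⁹ K⁴.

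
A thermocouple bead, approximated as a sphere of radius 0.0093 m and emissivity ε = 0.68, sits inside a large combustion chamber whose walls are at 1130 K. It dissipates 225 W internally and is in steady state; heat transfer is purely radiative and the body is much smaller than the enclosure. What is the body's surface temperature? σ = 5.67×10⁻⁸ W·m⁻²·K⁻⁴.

For a small grey body in a large enclosure, net radiated power = εσA(T⁴ − T_w⁴).
Steady state: P = εσA(T⁴ − T_w⁴) with A = 4πr² = 0.001087 m².
T⁴ = P/(εσA) + T_w⁴ = 225/(0.68·5.67×10⁻⁸·0.001087) + (1130)⁴
    = 5.369×10¹² + 1.630×10¹² = 7.000×10¹² K⁴.

T ≈ 1630 K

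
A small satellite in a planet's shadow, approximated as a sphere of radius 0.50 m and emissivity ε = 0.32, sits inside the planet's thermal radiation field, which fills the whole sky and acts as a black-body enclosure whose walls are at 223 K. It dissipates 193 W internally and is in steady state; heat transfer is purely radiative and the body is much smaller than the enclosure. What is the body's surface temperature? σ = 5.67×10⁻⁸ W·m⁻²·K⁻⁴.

For a small grey body in a large enclosure, net radiated power = εσA(T⁴ − T_w⁴).
Steady state: P = εσA(T⁴ − T_w⁴) with A = 4πr² = 3.142 m².
T⁴ = P/(εσA) + T_w⁴ = 193/(0.32·5.67×10⁻⁸·3.142) + (223)⁴
    = 3.386×10⁹ + 2.473×10⁹ = 5.859×10⁹ K⁴.

T ≈ 277 K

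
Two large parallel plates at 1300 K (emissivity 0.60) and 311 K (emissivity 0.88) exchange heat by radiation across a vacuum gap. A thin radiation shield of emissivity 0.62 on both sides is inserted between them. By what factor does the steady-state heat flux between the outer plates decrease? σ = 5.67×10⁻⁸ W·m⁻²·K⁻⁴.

factor ≈ 2.23

Without shield: q₀ = σΔ(T⁴)/(1/ε₁+1/ε₂−1) with denominator 1.803.
With shield the two gaps are in series; the resistances add: (1/ε₁+1/ε_s−1)+(1/ε_s+1/ε₂−1) = 2.280+1.749 = 4.029.
Heat-flux ratio q₀/q = 4.029/1.803.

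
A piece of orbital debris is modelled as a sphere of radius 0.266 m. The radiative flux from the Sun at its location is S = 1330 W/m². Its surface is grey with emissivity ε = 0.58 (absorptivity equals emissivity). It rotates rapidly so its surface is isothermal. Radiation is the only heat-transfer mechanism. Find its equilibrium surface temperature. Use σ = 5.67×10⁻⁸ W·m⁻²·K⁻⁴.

At equilibrium, absorbed power = emitted power.
Absorbing cross-section = πr² = 0.2223 m²; emitting surface = 4πr² = 0.8891 m² (ratio 4).
εS·A_cross = εσ·A_surf·T⁴  ⇒  T⁴ = S/(4σ)   (ε cancels).
T⁴ = 1330/(4·5.67×10⁻⁸) = 5.864×10⁹ K⁴.
T = (5.864×10⁹)^(1/4).

T ≈ 277 K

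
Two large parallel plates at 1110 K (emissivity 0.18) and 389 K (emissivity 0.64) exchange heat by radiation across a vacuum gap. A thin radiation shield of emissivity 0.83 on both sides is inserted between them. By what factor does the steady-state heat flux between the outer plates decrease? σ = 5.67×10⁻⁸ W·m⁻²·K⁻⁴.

factor ≈ 1.23

Without shield: q₀ = σΔ(T⁴)/(1/ε₁+1/ε₂−1) with denominator 6.118.
With shield the two gaps are in series; the resistances add: (1/ε₁+1/ε_s−1)+(1/ε_s+1/ε₂−1) = 5.760+1.767 = 7.528.
Heat-flux ratio q₀/q = 7.528/6.118.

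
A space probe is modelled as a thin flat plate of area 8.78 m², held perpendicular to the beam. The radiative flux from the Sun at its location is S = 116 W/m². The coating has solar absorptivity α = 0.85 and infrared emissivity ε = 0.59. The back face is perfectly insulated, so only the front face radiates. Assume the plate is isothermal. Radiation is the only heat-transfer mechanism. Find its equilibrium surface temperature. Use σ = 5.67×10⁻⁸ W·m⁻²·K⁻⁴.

At equilibrium, absorbed power = emitted power.
Absorbing cross-section = A = 8.780 m²; emitting surface = A = 8.780 m² (ratio 1).
αS·A_cross = εσ·A_surf·T⁴  ⇒  T⁴ = αS/(ε·1σ).
T⁴ = 0.850·116/(0.59·1·5.67×10⁻⁸) = 2.947×10⁹ K⁴.
T = (2.947×10⁹)^(1/4).

T ≈ 233 K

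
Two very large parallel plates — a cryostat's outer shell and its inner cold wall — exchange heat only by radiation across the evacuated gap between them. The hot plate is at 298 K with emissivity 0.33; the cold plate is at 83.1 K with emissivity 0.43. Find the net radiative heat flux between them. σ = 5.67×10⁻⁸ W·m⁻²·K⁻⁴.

For two infinite grey parallel plates, q = σ(T₁⁴ − T₂⁴)/(1/ε₁ + 1/ε₂ − 1).
T₁⁴ − T₂⁴ = 7.886×10⁹ − 4.769×10⁷ = 7.838×10⁹ K⁴.
1/ε₁ + 1/ε₂ − 1 = 3.030 + 2.326 − 1 = 4.356.
q = 5.67×10⁻⁸ × 7.838×10⁹ / 4.356.

q ≈ 102 W/m²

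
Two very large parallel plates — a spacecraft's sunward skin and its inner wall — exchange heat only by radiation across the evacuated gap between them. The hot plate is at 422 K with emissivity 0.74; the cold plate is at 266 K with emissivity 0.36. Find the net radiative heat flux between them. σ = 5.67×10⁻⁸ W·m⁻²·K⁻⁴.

For two infinite grey parallel plates, q = σ(T₁⁴ − T₂⁴)/(1/ε₁ + 1/ε₂ − 1).
T₁⁴ − T₂⁴ = 3.171×10¹⁰ − 5.006×10⁹ = 2.671×10¹⁰ K⁴.
1/ε₁ + 1/ε₂ − 1 = 1.351 + 2.778 − 1 = 3.129.
q = 5.67×10⁻⁸ × 2.671×10¹⁰ / 3.129.

q ≈ 484 W/m²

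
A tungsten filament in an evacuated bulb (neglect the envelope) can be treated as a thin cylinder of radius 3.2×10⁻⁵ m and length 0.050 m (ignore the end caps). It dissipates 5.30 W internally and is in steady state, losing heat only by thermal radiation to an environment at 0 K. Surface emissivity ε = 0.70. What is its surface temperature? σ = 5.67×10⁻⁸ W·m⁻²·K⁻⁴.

T ≈ 1910 K

Steady state: internal power = radiated power, P = εσA T⁴.
Radiating area A = 2πrL = 1.005×10⁻⁵ m².
T⁴ = P/(εσA) = 5.30/(0.70·5.67×10⁻⁸·1.005×10⁻⁵) = 1.328×10¹³ K⁴.
T = (1.328×10¹³)^(1/4).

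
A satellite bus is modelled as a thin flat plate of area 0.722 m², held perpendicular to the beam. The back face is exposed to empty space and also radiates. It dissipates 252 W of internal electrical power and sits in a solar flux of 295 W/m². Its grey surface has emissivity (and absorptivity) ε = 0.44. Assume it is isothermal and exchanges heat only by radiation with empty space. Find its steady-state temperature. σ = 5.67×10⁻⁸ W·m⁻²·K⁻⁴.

At steady state, absorbed solar power + internal power = radiated power.
Absorbed: α·S·A_cross = 0.44·295·0.7220 = 93.72 W (cross-section A).
Total input = 93.72 + 252 = 345.7 W.
Radiated: εσ·A_surf·T⁴ with A_surf = 2A = 1.444 m².
T⁴ = 345.7/(0.44·5.67×10⁻⁸·1.444) = 9.597×10⁹ K⁴.

T ≈ 313 K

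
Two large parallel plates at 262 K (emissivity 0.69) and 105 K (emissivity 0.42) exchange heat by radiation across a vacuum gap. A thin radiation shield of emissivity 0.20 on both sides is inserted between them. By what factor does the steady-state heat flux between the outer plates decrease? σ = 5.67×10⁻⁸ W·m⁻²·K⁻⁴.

Without shield: q₀ = σΔ(T⁴)/(1/ε₁+1/ε₂−1) with denominator 2.830.
With shield the two gaps are in series; the resistances add: (1/ε₁+1/ε_s−1)+(1/ε_s+1/ε₂−1) = 5.449+6.381 = 11.83.
Heat-flux ratio q₀/q = 11.83/2.830.

factor ≈ 4.18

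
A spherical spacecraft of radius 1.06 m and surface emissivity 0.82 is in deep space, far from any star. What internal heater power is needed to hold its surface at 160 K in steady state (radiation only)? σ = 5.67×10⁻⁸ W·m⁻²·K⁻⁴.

P = εσ·4πr²·T⁴.
4πr² = 14.12 m²; T⁴ = 6.554×10⁸ K⁴.
P = 0.82·5.67×10⁻⁸·14.12·6.554×10⁸.

P ≈ 430 W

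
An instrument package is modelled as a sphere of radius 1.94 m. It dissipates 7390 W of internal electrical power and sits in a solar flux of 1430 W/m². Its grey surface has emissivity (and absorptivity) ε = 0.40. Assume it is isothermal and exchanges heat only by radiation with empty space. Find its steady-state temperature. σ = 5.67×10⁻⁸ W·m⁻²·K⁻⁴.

T ≈ 339 K

At steady state, absorbed solar power + internal power = radiated power.
Absorbed: α·S·A_cross = 0.40·1430·11.82 = 6763 W (cross-section πr²).
Total input = 6763 + 7390 = 14150 W.
Radiated: εσ·A_surf·T⁴ with A_surf = 4πr² = 47.29 m².
T⁴ = 14150/(0.40·5.67×10⁻⁸·47.29) = 1.319×10¹⁰ K⁴.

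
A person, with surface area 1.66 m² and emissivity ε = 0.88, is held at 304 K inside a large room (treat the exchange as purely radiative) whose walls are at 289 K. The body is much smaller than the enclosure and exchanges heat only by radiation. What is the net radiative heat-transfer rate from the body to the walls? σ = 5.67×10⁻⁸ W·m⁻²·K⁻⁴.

P_net ≈ 130 W

For a small grey body in a large enclosure: P_net = εσA(T_body⁴ − T_wall⁴).
A = 1.66 m²; T_body⁴ − T_wall⁴ = 8.541×10⁹ − 6.976×10⁹ = 1.565×10⁹ K⁴.
|P_net| = 0.88·5.67×10⁻⁸·1.660·1.565×10⁹.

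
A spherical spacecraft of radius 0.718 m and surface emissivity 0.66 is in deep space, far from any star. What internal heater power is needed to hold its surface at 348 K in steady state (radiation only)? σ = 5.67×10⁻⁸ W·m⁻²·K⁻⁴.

P = εσ·4πr²·T⁴.
4πr² = 6.478 m²; T⁴ = 1.467×10¹⁰ K⁴.
P = 0.66·5.67×10⁻⁸·6.478·1.467×10¹⁰.

P ≈ 3560 W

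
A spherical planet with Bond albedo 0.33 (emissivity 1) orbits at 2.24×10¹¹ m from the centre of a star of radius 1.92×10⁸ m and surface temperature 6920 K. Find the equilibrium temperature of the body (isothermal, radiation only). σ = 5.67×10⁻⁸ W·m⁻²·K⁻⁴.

T ≈ 130 K

The star's surface emits σT_*⁴; at distance d the flux is S = σT_*⁴(R_*/d)².
S = 5.67×10⁻⁸·(6920)⁴·(1.92×10⁸/2.24×10¹¹)² = 95.52 W/m².
For an isothermal sphere T⁴ = (1−a)S/(4σ) = 2.822×10⁸ K⁴.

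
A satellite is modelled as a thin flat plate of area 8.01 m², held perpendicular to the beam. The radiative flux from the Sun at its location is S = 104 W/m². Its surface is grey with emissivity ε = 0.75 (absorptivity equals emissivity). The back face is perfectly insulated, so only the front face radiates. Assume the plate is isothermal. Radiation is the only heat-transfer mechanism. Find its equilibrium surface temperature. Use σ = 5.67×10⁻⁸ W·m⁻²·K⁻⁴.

T ≈ 207 K

At equilibrium, absorbed power = emitted power.
Absorbing cross-section = A = 8.010 m²; emitting surface = A = 8.010 m² (ratio 1).
εS·A_cross = εσ·A_surf·T⁴  ⇒  T⁴ = S/(1σ)   (ε cancels).
T⁴ = 104/(1·5.67×10⁻⁸) = 1.834×10⁹ K⁴.
T = (1.834×10⁹)^(1/4).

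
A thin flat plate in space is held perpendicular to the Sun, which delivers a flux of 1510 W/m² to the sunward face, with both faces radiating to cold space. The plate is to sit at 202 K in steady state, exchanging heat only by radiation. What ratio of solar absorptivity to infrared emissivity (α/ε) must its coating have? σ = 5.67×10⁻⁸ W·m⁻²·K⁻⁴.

Balance: αS·A = εσ·2A·T⁴ ⇒ α/ε = 2σT⁴/S.
α/ε = 2·5.67×10⁻⁸·(202)⁴/1510 = 2·5.67×10⁻⁸·1.665×10⁹/1510.

α/ε ≈ 0.125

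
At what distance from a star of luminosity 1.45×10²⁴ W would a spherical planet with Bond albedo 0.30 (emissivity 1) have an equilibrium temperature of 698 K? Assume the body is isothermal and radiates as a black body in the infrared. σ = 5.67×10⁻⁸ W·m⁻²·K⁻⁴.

For an isothermal black-emitting sphere, (1−a)S·πr² = σ·4πr²·T⁴ ⇒ S = 4σT⁴/(1−a).
S = 4·5.67×10⁻⁸·(698)⁴/0.700 = 76910 W/m².
Flux falls as S = L/(4πd²), so d = √(L/(4πS)) = √(1.45×10²⁴/(4π·76910)).

d ≈ 1.22×10⁹ m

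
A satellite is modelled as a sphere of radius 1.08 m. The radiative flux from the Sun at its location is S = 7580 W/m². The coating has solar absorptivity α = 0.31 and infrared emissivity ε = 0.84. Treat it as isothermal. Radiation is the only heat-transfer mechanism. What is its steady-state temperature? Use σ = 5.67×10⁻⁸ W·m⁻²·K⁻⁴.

At equilibrium, absorbed power = emitted power.
Absorbing cross-section = πr² = 3.664 m²; emitting surface = 4πr² = 14.66 m² (ratio 4).
αS·A_cross = εσ·A_surf·T⁴  ⇒  T⁴ = αS/(ε·4σ).
T⁴ = 0.310·7580/(0.84·4·5.67×10⁻⁸) = 1.233×10¹⁰ K⁴.
T = (1.233×10¹⁰)^(1/4).

T ≈ 333 K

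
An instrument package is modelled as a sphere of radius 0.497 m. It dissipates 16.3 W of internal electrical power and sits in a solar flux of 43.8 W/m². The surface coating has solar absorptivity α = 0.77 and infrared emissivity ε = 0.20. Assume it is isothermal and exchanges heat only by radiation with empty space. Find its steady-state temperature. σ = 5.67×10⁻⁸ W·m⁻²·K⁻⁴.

At steady state, absorbed solar power + internal power = radiated power.
Absorbed: α·S·A_cross = 0.77·43.8·0.7760 = 26.17 W (cross-section πr²).
Total input = 26.17 + 16.3 = 42.47 W.
Radiated: εσ·A_surf·T⁴ with A_surf = 4πr² = 3.104 m².
T⁴ = 42.47/(0.20·5.67×10⁻⁸·3.104) = 1.207×10⁹ K⁴.

T ≈ 186 K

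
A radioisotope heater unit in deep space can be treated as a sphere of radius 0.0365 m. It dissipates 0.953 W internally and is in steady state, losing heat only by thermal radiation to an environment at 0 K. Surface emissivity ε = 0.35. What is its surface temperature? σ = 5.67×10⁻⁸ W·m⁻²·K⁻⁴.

Steady state: internal power = radiated power, P = εσA T⁴.
Radiating area A = 4πr² = 0.01674 m².
T⁴ = P/(εσA) = 0.953/(0.35·5.67×10⁻⁸·0.01674) = 2.868×10⁹ K⁴.
T = (2.868×10⁹)^(1/4).

T ≈ 231 K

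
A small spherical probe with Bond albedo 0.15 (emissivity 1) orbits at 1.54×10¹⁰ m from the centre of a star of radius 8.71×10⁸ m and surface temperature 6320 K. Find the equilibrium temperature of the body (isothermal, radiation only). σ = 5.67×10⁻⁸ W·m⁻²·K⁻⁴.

The star's surface emits σT_*⁴; at distance d the flux is S = σT_*⁴(R_*/d)².
S = 5.67×10⁻⁸·(6320)⁴·(8.71×10⁸/1.54×10¹⁰)² = 2.894×10⁵ W/m².
For an isothermal sphere T⁴ = (1−a)S/(4σ) = 1.084×10¹² K⁴.

T ≈ 1020 K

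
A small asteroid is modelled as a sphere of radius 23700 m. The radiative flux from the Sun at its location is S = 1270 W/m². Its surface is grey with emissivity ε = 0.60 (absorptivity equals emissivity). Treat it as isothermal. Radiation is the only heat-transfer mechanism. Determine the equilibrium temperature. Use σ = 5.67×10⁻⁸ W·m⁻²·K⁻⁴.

At equilibrium, absorbed power = emitted power.
Absorbing cross-section = πr² = 1.765×10⁹ m²; emitting surface = 4πr² = 7.058×10⁹ m² (ratio 4).
εS·A_cross = εσ·A_surf·T⁴  ⇒  T⁴ = S/(4σ)   (ε cancels).
T⁴ = 1270/(4·5.67×10⁻⁸) = 5.600×10⁹ K⁴.
T = (5.600×10⁹)^(1/4).

T ≈ 274 K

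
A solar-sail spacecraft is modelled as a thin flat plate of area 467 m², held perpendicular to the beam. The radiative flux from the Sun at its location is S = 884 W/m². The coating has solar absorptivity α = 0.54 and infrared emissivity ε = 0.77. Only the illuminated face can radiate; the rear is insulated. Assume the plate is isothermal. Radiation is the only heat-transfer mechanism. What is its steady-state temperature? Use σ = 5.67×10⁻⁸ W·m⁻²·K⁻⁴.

T ≈ 323 K

At equilibrium, absorbed power = emitted power.
Absorbing cross-section = A = 467.0 m²; emitting surface = A = 467.0 m² (ratio 1).
αS·A_cross = εσ·A_surf·T⁴  ⇒  T⁴ = αS/(ε·1σ).
T⁴ = 0.540·884/(0.77·1·5.67×10⁻⁸) = 1.093×10¹⁰ K⁴.
T = (1.093×10¹⁰)^(1/4).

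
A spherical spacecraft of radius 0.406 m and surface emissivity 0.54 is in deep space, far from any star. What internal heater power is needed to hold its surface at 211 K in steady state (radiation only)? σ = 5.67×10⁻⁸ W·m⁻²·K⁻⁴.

P ≈ 126 W

P = εσ·4πr²·T⁴.
4πr² = 2.071 m²; T⁴ = 1.982×10⁹ K⁴.
P = 0.54·5.67×10⁻⁸·2.071·1.982×10⁹.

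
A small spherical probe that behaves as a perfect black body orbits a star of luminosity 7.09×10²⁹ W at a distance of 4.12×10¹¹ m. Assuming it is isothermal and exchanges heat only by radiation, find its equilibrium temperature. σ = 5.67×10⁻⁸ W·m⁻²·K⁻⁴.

First find the stellar flux at distance d: S = L/(4πd²) = 7.09×10²⁹/(4π·(4.12×10¹¹)²) = 3.324×10⁵ W/m².
For an isothermal sphere, absorbed (1−a)S·πr² = emitted σ·4πr²·T⁴, so T⁴ = (1−a)S/(4σ).
T⁴ = 1.00·3.324×10⁵/(4·5.67×10⁻⁸) = 1.466×10¹² K⁴.

T ≈ 1100 K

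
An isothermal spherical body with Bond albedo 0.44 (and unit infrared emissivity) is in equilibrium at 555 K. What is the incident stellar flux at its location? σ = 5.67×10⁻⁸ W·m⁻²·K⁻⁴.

S ≈ 38400 W/m²

(1−a)S·πr² = σ·4πr²·T⁴ ⇒ S = 4σT⁴/(1−a).
S = 4·5.67×10⁻⁸·9.488×10¹⁰/0.560.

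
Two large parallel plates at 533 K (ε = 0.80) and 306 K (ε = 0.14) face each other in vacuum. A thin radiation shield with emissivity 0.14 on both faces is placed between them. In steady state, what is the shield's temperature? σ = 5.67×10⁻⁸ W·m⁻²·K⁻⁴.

T_s ≈ 484 K

In steady state the net flux on the hot side equals that on the cold side.
σ(T₁⁴−T_s⁴)/D₁ = σ(T_s⁴−T₂⁴)/D₂, with D₁ = 1/ε₁+1/ε_s−1 = 7.393, D₂ = 1/ε_s+1/ε₂−1 = 13.29.
Solve for T_s⁴: T_s⁴ = (D₂·T₁⁴ + D₁·T₂⁴)/(D₁+D₂) = 5.499×10¹⁰ K⁴.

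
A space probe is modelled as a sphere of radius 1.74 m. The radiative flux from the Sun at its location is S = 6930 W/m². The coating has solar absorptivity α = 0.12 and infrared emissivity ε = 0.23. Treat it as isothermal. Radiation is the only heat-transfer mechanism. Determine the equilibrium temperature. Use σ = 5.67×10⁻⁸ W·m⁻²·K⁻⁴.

At equilibrium, absorbed power = emitted power.
Absorbing cross-section = πr² = 9.511 m²; emitting surface = 4πr² = 38.05 m² (ratio 4).
αS·A_cross = εσ·A_surf·T⁴  ⇒  T⁴ = αS/(ε·4σ).
T⁴ = 0.120·6930/(0.23·4·5.67×10⁻⁸) = 1.594×10¹⁰ K⁴.
T = (1.594×10¹⁰)^(1/4).

T ≈ 355 K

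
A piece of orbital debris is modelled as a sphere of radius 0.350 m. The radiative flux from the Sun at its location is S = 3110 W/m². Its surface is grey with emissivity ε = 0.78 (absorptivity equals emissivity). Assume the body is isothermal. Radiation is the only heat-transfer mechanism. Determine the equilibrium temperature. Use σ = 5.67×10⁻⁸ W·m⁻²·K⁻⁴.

T ≈ 342 K

At equilibrium, absorbed power = emitted power.
Absorbing cross-section = πr² = 0.3848 m²; emitting surface = 4πr² = 1.539 m² (ratio 4).
εS·A_cross = εσ·A_surf·T⁴  ⇒  T⁴ = S/(4σ)   (ε cancels).
T⁴ = 3110/(4·5.67×10⁻⁸) = 1.371×10¹⁰ K⁴.
T = (1.371×10¹⁰)^(1/4).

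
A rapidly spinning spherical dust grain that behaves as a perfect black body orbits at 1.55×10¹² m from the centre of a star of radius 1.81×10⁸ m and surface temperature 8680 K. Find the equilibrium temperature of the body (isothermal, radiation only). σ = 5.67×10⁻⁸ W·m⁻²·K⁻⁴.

T ≈ 66.3 K

The star's surface emits σT_*⁴; at distance d the flux is S = σT_*⁴(R_*/d)².
S = 5.67×10⁻⁸·(8680)⁴·(1.81×10⁸/1.55×10¹²)² = 4.389 W/m².
For an isothermal sphere T⁴ = (1−a)S/(4σ) = 1.935×10⁷ K⁴.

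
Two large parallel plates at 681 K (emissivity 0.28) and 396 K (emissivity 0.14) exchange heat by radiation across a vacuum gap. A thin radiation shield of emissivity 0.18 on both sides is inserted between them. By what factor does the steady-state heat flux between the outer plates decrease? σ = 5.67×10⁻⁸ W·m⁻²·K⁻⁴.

Without shield: q₀ = σΔ(T⁴)/(1/ε₁+1/ε₂−1) with denominator 9.714.
With shield the two gaps are in series; the resistances add: (1/ε₁+1/ε_s−1)+(1/ε_s+1/ε₂−1) = 8.127+11.70 = 19.83.
Heat-flux ratio q₀/q = 19.83/9.714.

factor ≈ 2.04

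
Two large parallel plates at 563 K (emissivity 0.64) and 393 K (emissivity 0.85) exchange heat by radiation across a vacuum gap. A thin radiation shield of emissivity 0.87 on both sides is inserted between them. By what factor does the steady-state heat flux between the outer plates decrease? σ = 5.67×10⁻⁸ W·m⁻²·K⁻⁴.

Without shield: q₀ = σΔ(T⁴)/(1/ε₁+1/ε₂−1) with denominator 1.739.
With shield the two gaps are in series; the resistances add: (1/ε₁+1/ε_s−1)+(1/ε_s+1/ε₂−1) = 1.712+1.326 = 3.038.
Heat-flux ratio q₀/q = 3.038/1.739.

factor ≈ 1.75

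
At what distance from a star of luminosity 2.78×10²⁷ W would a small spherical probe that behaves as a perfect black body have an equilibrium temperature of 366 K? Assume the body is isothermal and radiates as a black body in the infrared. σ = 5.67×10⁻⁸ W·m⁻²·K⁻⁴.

d ≈ 2.33×10¹¹ m

For an isothermal black-emitting sphere, (1−a)S·πr² = σ·4πr²·T⁴ ⇒ S = 4σT⁴/(1−a).
S = 4·5.67×10⁻⁸·(366)⁴/1.00 = 4070 W/m².
Flux falls as S = L/(4πd²), so d = √(L/(4πS)) = √(2.78×10²⁷/(4π·4070)).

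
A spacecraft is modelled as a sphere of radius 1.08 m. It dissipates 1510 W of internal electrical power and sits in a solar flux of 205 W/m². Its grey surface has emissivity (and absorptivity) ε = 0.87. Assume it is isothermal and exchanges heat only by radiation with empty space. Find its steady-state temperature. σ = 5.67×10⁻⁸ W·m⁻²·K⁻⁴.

T ≈ 234 K

At steady state, absorbed solar power + internal power = radiated power.
Absorbed: α·S·A_cross = 0.87·205·3.664 = 653.5 W (cross-section πr²).
Total input = 653.5 + 1510 = 2164 W.
Radiated: εσ·A_surf·T⁴ with A_surf = 4πr² = 14.66 m².
T⁴ = 2164/(0.87·5.67×10⁻⁸·14.66) = 2.992×10⁹ K⁴.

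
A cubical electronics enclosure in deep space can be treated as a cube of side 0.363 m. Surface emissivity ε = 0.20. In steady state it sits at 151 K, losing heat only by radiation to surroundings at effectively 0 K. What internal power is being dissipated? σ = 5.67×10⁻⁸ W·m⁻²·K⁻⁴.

P ≈ 4.66 W

Steady state: P = εσA T⁴.
A = 6L² = 0.7906 m²; T⁴ = (151)⁴ = 5.199×10⁸ K⁴.
P = 0.20 × 5.67×10⁻⁸ × 0.7906 × 5.199×10⁸.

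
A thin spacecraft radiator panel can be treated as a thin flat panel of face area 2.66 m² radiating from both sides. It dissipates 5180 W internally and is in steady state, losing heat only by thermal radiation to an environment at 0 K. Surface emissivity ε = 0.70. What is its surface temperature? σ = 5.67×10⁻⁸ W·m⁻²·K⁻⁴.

T ≈ 396 K

Steady state: internal power = radiated power, P = εσA T⁴.
Radiating area A = 2·2.66 = 5.320 m².
T⁴ = P/(εσA) = 5180/(0.70·5.67×10⁻⁸·5.320) = 2.453×10¹⁰ K⁴.
T = (2.453×10¹⁰)^(1/4).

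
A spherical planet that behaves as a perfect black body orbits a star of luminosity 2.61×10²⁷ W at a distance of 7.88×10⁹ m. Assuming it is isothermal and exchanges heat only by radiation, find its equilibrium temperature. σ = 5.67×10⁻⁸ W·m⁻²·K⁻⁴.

T ≈ 1960 K

First find the stellar flux at distance d: S = L/(4πd²) = 2.61×10²⁷/(4π·(7.88×10⁹)²) = 3.345×10⁶ W/m².
For an isothermal sphere, absorbed (1−a)S·πr² = emitted σ·4πr²·T⁴, so T⁴ = (1−a)S/(4σ).
T⁴ = 1.00·3.345×10⁶/(4·5.67×10⁻⁸) = 1.475×10¹³ K⁴.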